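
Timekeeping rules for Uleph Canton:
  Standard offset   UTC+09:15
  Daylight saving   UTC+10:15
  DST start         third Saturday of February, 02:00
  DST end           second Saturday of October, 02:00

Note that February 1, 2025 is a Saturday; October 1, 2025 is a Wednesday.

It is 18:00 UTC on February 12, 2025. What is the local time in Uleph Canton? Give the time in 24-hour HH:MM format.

1 February 2025 is a Saturday, so the first Saturday is February 1 and the third is February 15.
1 October 2025 is a Wednesday, so the first Saturday is October 4 and the second is October 11.
At the standard offset (UTC+09:15), 18:00 UTC + 9h15m = 03:15 Uleph Canton standard time (rolling into the next day, 13 February 2025).
The standard-time date in Uleph Canton, February 13, 2025, is outside the daylight-saving period (15 February – 11 October), so Uleph Canton is on standard time, UTC+09:15.
18:00 UTC + 9h15m = 03:15 local (rolling into the next day, 13 February 2025).

03:15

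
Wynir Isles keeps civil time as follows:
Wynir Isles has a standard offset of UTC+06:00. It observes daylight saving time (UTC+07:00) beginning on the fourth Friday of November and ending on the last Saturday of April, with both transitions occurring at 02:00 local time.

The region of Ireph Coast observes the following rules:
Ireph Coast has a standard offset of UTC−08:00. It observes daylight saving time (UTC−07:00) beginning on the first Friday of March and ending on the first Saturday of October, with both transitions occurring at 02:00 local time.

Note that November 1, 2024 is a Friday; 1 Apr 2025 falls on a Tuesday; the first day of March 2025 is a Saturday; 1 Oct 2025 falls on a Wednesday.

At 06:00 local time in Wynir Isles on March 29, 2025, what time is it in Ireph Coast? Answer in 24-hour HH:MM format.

16:00

1 November 2024 is a Friday, so the first Friday is November 1 and the fourth is November 22.
1 April 2025 is a Tuesday, so Saturdays fall on 5, 12, 19, 26; the last is April 26.
Daylight saving runs 22 November 2024 – 26 April 2025; March 29, 2025 is inside that window, so Wynir Isles is at UTC+07:00.
06:00 Wynir Isles − 7h = 23:00 UTC (rolling into the previous day, 28 March 2025).
1 March 2025 is a Saturday, so the first Friday is March 7.
1 October 2025 is a Wednesday, so the first Saturday is October 4.
At the standard offset (UTC−08:00), 23:00 UTC − 8h = 15:00 Ireph Coast standard time.
The standard-time date in Ireph Coast, March 28, 2025, falls between 7 March and 4 October, so daylight saving is in effect and Ireph Coast is at UTC−07:00.
23:00 UTC − 7h = 16:00 Ireph Coast.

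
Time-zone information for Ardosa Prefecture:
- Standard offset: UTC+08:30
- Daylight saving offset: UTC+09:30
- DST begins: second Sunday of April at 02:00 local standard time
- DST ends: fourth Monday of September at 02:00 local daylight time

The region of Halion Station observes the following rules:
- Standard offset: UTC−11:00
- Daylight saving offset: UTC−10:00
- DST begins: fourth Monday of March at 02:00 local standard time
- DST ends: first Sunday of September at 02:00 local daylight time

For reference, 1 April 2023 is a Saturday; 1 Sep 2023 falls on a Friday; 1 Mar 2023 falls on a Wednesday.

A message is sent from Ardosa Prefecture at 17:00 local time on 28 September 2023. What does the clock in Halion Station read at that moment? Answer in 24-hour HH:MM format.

1 April 2023 is a Saturday, so the first Sunday is April 2 and the second is April 9.
1 September 2023 is a Friday, so the first Monday is September 4 and the fourth is September 25.
28 September 2023 is outside the daylight-saving period (9 April – 25 September), so Ardosa Prefecture is on standard time, UTC+08:30.
17:00 Ardosa Prefecture − 8h30m = 08:30 UTC.
1 March 2023 is a Wednesday, so the first Monday is March 6 and the fourth is March 27.
1 September 2023 is a Friday, so the first Sunday is September 3.
At the standard offset (UTC−11:00), 08:30 UTC − 11h = 21:30 Halion Station standard time (rolling into the previous day, 27 September 2023).
The standard-time date in Halion Station, 27 September 2023, is outside the daylight-saving period (27 March – 3 September), so Halion Station is on standard time, UTC−11:00.
08:30 UTC − 11h = 21:30 Halion Station (rolling into the previous day, 27 September 2023).

21:30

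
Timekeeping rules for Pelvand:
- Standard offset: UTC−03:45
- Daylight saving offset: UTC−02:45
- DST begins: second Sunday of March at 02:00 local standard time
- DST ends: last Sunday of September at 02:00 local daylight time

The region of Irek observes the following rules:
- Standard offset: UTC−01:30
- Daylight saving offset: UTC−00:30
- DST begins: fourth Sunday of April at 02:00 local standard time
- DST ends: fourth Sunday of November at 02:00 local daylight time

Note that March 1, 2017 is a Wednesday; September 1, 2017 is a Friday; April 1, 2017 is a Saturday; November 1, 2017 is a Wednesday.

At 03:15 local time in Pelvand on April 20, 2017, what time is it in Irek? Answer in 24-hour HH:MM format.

04:30

1 March 2017 is a Wednesday, so the first Sunday is March 5 and the second is March 12.
1 September 2017 is a Friday, so Sundays fall on 3, 10, 17, 24; the last is September 24.
Daylight saving runs 12 March – 24 September; April 20, 2017 is inside that window, so Pelvand is at UTC−02:45.
03:15 Pelvand + 2h45m = 06:00 UTC.
1 April 2017 is a Saturday, so the first Sunday is April 2 and the fourth is April 23.
1 November 2017 is a Wednesday, so the first Sunday is November 5 and the fourth is November 26.
At the standard offset (UTC−01:30), 06:00 UTC − 1h30m = 04:30 Irek standard time.
The standard-time date in Irek, April 20, 2017, is outside the daylight-saving period (23 April – 26 November), so Irek is on standard time, UTC−01:30.
06:00 UTC − 1h30m = 04:30 Irek.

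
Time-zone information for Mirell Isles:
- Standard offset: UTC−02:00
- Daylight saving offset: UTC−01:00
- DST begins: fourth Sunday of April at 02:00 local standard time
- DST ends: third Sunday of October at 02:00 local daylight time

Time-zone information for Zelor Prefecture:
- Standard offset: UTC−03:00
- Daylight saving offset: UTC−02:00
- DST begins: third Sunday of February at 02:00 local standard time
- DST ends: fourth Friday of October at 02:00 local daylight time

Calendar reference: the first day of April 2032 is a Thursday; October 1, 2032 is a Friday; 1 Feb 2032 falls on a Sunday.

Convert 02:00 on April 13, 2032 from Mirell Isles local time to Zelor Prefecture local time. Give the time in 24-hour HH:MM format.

1 April 2032 is a Thursday, so the first Sunday is April 4 and the fourth is April 25.
1 October 2032 is a Friday, so the first Sunday is October 3 and the third is October 17.
April 13, 2032 does not fall between 25 April and 17 October, so daylight saving is not in effect and Mirell Isles is at UTC−02:00.
02:00 Mirell Isles + 2h = 04:00 UTC.
1 February 2032 is a Sunday, so the first Sunday is February 1 and the third is February 15.
1 October 2032 is a Friday, so the first Friday is October 1 and the fourth is October 22.
At the standard offset (UTC−03:00), 04:00 UTC − 3h = 01:00 Zelor Prefecture standard time.
The standard-time date in Zelor Prefecture, April 13, 2032, falls between 15 February and 22 October, so daylight saving is in effect and Zelor Prefecture is at UTC−02:00.
04:00 UTC − 2h = 02:00 Zelor Prefecture.

02:00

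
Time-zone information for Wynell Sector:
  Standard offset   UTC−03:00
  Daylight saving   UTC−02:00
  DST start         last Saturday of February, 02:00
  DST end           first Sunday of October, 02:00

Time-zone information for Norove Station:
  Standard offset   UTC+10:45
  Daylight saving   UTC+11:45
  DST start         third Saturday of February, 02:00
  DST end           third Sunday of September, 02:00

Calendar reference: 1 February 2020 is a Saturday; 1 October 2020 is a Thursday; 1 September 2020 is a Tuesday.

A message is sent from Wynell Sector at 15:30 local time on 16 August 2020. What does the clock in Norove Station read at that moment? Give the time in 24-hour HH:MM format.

05:15

1 February 2020 is a Saturday, so Saturdays fall on 1, 8, 15, 22, 29; the last is February 29.
1 October 2020 is a Thursday, so the first Sunday is October 4.
16 August 2020 falls between 29 February and 4 October, so daylight saving is in effect and Wynell Sector is at UTC−02:00.
15:30 Wynell Sector + 2h = 17:30 UTC.
1 February 2020 is a Saturday, so the first Saturday is February 1 and the third is February 15.
1 September 2020 is a Tuesday, so the first Sunday is September 6 and the third is September 20.
At the standard offset (UTC+10:45), 17:30 UTC + 10h45m = 04:15 Norove Station standard time (rolling into the next day, 17 August 2020).
The standard-time date in Norove Station, 17 August 2020, falls between 15 February and 20 September, so daylight saving is in effect and Norove Station is at UTC+11:45.
17:30 UTC + 11h45m = 05:15 Norove Station (rolling into the next day, 17 August 2020).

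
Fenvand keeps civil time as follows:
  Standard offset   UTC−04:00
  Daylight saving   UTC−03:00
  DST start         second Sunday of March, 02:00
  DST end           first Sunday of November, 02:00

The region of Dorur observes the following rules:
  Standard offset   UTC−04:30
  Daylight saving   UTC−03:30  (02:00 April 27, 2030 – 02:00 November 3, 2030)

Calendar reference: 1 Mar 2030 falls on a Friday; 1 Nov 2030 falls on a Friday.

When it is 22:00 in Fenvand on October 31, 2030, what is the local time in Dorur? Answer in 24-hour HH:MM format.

1 March 2030 is a Friday, so the first Sunday is March 3 and the second is March 10.
1 November 2030 is a Friday, so the first Sunday is November 3.
Daylight saving runs 10 March – 3 November; October 31, 2030 is inside that window, so Fenvand is at UTC−03:00.
22:00 Fenvand + 3h = 01:00 UTC (rolling into the next day, 1 November 2030).
At the standard offset (UTC−04:30), 01:00 UTC − 4h30m = 20:30 Dorur standard time (rolling into the previous day, 31 October 2030).
Daylight saving runs 27 April – 3 November; the standard-time date in Dorur, October 31, 2030, is inside that window, so Dorur is at UTC−03:30.
01:00 UTC − 3h30m = 21:30 Dorur (rolling into the previous day, 31 October 2030).

21:30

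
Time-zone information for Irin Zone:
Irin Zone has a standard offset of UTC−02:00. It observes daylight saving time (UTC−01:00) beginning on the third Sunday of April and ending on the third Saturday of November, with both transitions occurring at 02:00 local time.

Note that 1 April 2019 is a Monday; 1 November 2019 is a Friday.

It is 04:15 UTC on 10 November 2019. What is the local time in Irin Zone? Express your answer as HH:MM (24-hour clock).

03:15

1 April 2019 is a Monday, so the first Sunday is April 7 and the third is April 21.
1 November 2019 is a Friday, so the first Saturday is November 2 and the third is November 16.
At the standard offset (UTC−02:00), 04:15 UTC − 2h = 02:15 Irin Zone standard time.
The standard-time date in Irin Zone, 10 November 2019, falls between 21 April and 16 November, so daylight saving is in effect and Irin Zone is at UTC−01:00.
04:15 UTC − 1h = 03:15 local.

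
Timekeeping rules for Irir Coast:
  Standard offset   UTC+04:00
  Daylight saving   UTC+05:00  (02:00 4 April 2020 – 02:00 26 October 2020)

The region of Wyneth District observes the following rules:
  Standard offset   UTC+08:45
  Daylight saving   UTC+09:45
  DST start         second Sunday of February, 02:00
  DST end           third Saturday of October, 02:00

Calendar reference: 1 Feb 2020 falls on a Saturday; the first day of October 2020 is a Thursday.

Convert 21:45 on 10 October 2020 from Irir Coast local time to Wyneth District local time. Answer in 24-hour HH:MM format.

10 October 2020 falls between 4 April and 26 October, so daylight saving is in effect and Irir Coast is at UTC+05:00.
21:45 Irir Coast − 5h = 16:45 UTC.
1 February 2020 is a Saturday, so the first Sunday is February 2 and the second is February 9.
1 October 2020 is a Thursday, so the first Saturday is October 3 and the third is October 17.
At the standard offset (UTC+08:45), 16:45 UTC + 8h45m = 01:30 Wyneth District standard time (rolling into the next day, 11 October 2020).
The standard-time date in Wyneth District, 11 October 2020, lies within the daylight-saving period (9 February – 17 October), so Wyneth District is on daylight time, UTC+09:45.
16:45 UTC + 9h45m = 02:30 Wyneth District (rolling into the next day, 11 October 2020).

02:30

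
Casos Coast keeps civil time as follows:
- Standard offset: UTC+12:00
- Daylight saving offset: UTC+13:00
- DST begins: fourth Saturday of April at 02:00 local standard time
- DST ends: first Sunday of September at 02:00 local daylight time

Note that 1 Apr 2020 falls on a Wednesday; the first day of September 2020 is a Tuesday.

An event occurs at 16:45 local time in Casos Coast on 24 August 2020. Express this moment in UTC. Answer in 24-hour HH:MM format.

03:45

1 April 2020 is a Wednesday, so the first Saturday is April 4 and the fourth is April 25.
1 September 2020 is a Tuesday, so the first Sunday is September 6.
24 August 2020 lies within the daylight-saving period (25 April – 6 September), so Casos Coast is on daylight time, UTC+13:00.
16:45 local − 13h = 03:45 UTC.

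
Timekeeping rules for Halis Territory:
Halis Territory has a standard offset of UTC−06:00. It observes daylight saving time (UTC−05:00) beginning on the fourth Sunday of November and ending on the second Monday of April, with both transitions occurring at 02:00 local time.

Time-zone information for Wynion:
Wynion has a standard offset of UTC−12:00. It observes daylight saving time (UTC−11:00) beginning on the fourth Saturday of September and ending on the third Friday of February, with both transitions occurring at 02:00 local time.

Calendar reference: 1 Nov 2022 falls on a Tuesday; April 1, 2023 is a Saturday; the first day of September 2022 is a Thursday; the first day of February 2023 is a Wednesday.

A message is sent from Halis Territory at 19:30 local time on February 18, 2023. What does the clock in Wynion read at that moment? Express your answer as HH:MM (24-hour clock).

1 November 2022 is a Tuesday, so the first Sunday is November 6 and the fourth is November 27.
1 April 2023 is a Saturday, so the first Monday is April 3 and the second is April 10.
Daylight saving runs 27 November 2022 – 10 April 2023; February 18, 2023 is inside that window, so Halis Territory is at UTC−05:00.
19:30 Halis Territory + 5h = 00:30 UTC (rolling into the next day, 19 February 2023).
1 September 2022 is a Thursday, so the first Saturday is September 3 and the fourth is September 24.
1 February 2023 is a Wednesday, so the first Friday is February 3 and the third is February 17.
At the standard offset (UTC−12:00), 00:30 UTC − 12h = 12:30 Wynion standard time (rolling into the previous day, 18 February 2023).
The standard-time date in Wynion, February 18, 2023, does not fall between 24 September 2022 and 17 February 2023, so daylight saving is not in effect and Wynion is at UTC−12:00.
00:30 UTC − 12h = 12:30 Wynion (rolling into the previous day, 18 February 2023).

12:30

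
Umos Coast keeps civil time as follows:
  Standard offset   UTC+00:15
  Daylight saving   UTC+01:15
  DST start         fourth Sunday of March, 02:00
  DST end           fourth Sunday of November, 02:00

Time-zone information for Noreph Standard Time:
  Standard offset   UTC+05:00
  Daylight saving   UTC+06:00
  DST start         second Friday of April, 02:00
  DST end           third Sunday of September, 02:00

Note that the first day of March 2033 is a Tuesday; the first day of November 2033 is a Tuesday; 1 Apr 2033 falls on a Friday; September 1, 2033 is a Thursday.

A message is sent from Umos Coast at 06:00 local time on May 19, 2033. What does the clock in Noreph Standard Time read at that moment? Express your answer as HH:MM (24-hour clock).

1 March 2033 is a Tuesday, so the first Sunday is March 6 and the fourth is March 27.
1 November 2033 is a Tuesday, so the first Sunday is November 6 and the fourth is November 27.
May 19, 2033 lies within the daylight-saving period (27 March – 27 November), so Umos Coast is on daylight time, UTC+01:15.
06:00 Umos Coast − 1h15m = 04:45 UTC.
1 April 2033 is a Friday, so the first Friday is April 1 and the second is April 8.
1 September 2033 is a Thursday, so the first Sunday is September 4 and the third is September 18.
At the standard offset (UTC+05:00), 04:45 UTC + 5h = 09:45 Noreph Standard Time standard time.
The standard-time date in Noreph Standard Time, May 19, 2033, lies within the daylight-saving period (8 April – 18 September), so Noreph Standard Time is on daylight time, UTC+06:00.
04:45 UTC + 6h = 10:45 Noreph Standard Time.

10:45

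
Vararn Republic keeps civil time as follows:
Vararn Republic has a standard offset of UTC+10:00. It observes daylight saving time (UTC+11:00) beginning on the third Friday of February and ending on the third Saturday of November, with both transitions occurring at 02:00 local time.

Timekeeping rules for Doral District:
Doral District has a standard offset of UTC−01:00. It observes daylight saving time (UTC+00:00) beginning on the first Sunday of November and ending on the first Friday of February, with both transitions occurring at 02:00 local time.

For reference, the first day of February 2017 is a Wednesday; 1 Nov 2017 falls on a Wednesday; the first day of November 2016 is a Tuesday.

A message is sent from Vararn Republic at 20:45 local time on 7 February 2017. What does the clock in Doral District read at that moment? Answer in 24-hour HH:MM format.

1 February 2017 is a Wednesday, so the first Friday is February 3 and the third is February 17.
1 November 2017 is a Wednesday, so the first Saturday is November 4 and the third is November 18.
Daylight saving runs 17 February – 18 November; 7 February 2017 is outside that window, so Vararn Republic is on standard time at UTC+10:00.
20:45 Vararn Republic − 10h = 10:45 UTC.
1 November 2016 is a Tuesday, so the first Sunday is November 6.
1 February 2017 is a Wednesday, so the first Friday is February 3.
At the standard offset (UTC−01:00), 10:45 UTC − 1h = 09:45 Doral District standard time.
The standard-time date in Doral District, 7 February 2017, is outside the daylight-saving period (6 November 2016 – 3 February 2017), so Doral District is on standard time, UTC−01:00.
10:45 UTC − 1h = 09:45 Doral District.

09:45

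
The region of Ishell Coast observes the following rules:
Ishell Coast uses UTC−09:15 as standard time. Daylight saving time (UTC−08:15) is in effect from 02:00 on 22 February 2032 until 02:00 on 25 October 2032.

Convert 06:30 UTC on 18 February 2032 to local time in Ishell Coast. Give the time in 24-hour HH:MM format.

21:15

At the standard offset (UTC−09:15), 06:30 UTC − 9h15m = 21:15 Ishell Coast standard time (rolling into the previous day, 17 February 2032).
Daylight saving runs 22 February – 25 October; the standard-time date in Ishell Coast, 17 February 2032, is outside that window, so Ishell Coast is on standard time at UTC−09:15.
06:30 UTC − 9h15m = 21:15 local (rolling into the previous day, 17 February 2032).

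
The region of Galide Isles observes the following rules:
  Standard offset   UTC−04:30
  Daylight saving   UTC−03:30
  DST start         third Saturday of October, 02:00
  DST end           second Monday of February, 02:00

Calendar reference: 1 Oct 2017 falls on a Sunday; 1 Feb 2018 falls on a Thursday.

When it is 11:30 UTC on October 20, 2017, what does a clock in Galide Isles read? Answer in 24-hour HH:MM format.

07:00

1 October 2017 is a Sunday, so the first Saturday is October 7 and the third is October 21.
1 February 2018 is a Thursday, so the first Monday is February 5 and the second is February 12.
At the standard offset (UTC−04:30), 11:30 UTC − 4h30m = 07:00 Galide Isles standard time.
The standard-time date in Galide Isles, October 20, 2017, is outside the daylight-saving period (21 October 2017 – 12 February 2018), so Galide Isles is on standard time, UTC−04:30.
11:30 UTC − 4h30m = 07:00 local.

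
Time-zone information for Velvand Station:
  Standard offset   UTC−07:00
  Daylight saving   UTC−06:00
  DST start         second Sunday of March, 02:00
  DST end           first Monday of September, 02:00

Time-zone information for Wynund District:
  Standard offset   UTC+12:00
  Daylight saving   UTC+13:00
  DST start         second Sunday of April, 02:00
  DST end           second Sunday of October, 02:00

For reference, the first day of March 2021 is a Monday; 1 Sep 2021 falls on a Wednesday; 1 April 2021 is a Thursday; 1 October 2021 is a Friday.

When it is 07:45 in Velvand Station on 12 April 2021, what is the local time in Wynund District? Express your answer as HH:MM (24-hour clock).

1 March 2021 is a Monday, so the first Sunday is March 7 and the second is March 14.
1 September 2021 is a Wednesday, so the first Monday is September 6.
12 April 2021 falls between 14 March and 6 September, so daylight saving is in effect and Velvand Station is at UTC−06:00.
07:45 Velvand Station + 6h = 13:45 UTC.
1 April 2021 is a Thursday, so the first Sunday is April 4 and the second is April 11.
1 October 2021 is a Friday, so the first Sunday is October 3 and the second is October 10.
At the standard offset (UTC+12:00), 13:45 UTC + 12h = 01:45 Wynund District standard time (rolling into the next day, 13 April 2021).
Daylight saving runs 11 April – 10 October; the standard-time date in Wynund District, 13 April 2021, is inside that window, so Wynund District is at UTC+13:00.
13:45 UTC + 13h = 02:45 Wynund District (rolling into the next day, 13 April 2021).

02:45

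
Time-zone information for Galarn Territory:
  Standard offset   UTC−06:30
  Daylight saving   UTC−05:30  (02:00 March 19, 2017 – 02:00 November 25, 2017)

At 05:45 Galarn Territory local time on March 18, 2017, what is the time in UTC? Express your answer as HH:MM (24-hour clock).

12:15

March 18, 2017 is outside the daylight-saving period (19 March – 25 November), so Galarn Territory is on standard time, UTC−06:30.
05:45 local + 6h30m = 12:15 UTC.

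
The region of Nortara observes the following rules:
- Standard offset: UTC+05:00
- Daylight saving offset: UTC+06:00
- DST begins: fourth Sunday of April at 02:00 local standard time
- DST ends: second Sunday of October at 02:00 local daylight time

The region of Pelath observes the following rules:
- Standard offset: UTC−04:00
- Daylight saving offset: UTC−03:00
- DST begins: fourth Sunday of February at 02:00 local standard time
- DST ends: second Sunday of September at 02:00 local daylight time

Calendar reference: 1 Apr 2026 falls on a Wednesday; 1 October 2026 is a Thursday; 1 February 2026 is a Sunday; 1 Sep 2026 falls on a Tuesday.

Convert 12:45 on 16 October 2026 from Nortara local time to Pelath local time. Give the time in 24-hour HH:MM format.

03:45

1 April 2026 is a Wednesday, so the first Sunday is April 5 and the fourth is April 26.
1 October 2026 is a Thursday, so the first Sunday is October 4 and the second is October 11.
16 October 2026 is outside the daylight-saving period (26 April – 11 October), so Nortara is on standard time, UTC+05:00.
12:45 Nortara − 5h = 07:45 UTC.
1 February 2026 is a Sunday, so the first Sunday is February 1 and the fourth is February 22.
1 September 2026 is a Tuesday, so the first Sunday is September 6 and the second is September 13.
At the standard offset (UTC−04:00), 07:45 UTC − 4h = 03:45 Pelath standard time.
The standard-time date in Pelath, 16 October 2026, does not fall between 22 February and 13 September, so daylight saving is not in effect and Pelath is at UTC−04:00.
07:45 UTC − 4h = 03:45 Pelath.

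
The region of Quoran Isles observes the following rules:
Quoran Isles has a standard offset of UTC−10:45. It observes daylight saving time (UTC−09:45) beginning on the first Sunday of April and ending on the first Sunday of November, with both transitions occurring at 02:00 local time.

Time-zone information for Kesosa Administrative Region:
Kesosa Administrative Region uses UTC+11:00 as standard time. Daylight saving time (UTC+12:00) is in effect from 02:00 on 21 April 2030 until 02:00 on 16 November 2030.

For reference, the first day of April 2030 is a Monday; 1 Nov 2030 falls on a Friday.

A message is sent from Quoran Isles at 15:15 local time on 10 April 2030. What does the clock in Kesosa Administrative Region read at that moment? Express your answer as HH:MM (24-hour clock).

1 April 2030 is a Monday, so the first Sunday is April 7.
1 November 2030 is a Friday, so the first Sunday is November 3.
10 April 2030 lies within the daylight-saving period (7 April – 3 November), so Quoran Isles is on daylight time, UTC−09:45.
15:15 Quoran Isles + 9h45m = 01:00 UTC (rolling into the next day, 11 April 2030).
At the standard offset (UTC+11:00), 01:00 UTC + 11h = 12:00 Kesosa Administrative Region standard time.
Daylight saving runs 21 April – 16 November; the standard-time date in Kesosa Administrative Region, 11 April 2030, is outside that window, so Kesosa Administrative Region is on standard time at UTC+11:00.
01:00 UTC + 11h = 12:00 Kesosa Administrative Region.

12:00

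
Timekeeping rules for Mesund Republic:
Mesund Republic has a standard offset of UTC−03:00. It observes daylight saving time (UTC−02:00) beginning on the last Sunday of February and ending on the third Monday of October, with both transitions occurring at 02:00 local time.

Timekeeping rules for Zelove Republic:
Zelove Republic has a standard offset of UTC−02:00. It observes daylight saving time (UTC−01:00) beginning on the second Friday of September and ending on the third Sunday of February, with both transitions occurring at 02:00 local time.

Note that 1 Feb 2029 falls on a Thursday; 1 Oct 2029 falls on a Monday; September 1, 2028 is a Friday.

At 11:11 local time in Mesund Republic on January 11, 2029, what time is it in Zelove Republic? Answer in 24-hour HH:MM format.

13:11

1 February 2029 is a Thursday, so Sundays fall on 4, 11, 18, 25; the last is February 25.
1 October 2029 is a Monday, so the first Monday is October 1 and the third is October 15.
January 11, 2029 is outside the daylight-saving period (25 February – 15 October), so Mesund Republic is on standard time, UTC−03:00.
11:11 Mesund Republic + 3h = 14:11 UTC.
1 September 2028 is a Friday, so the first Friday is September 1 and the second is September 8.
1 February 2029 is a Thursday, so the first Sunday is February 4 and the third is February 18.
At the standard offset (UTC−02:00), 14:11 UTC − 2h = 12:11 Zelove Republic standard time.
Daylight saving runs 8 September 2028 – 18 February 2029; the standard-time date in Zelove Republic, January 11, 2029, is inside that window, so Zelove Republic is at UTC−01:00.
14:11 UTC − 1h = 13:11 Zelove Republic.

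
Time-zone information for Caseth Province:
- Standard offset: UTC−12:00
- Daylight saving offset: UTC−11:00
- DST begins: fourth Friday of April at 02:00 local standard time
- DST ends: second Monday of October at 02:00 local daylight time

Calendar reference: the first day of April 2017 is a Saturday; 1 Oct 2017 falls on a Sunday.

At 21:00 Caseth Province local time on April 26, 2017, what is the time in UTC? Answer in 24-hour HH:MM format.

1 April 2017 is a Saturday, so the first Friday is April 7 and the fourth is April 28.
1 October 2017 is a Sunday, so the first Monday is October 2 and the second is October 9.
April 26, 2017 is outside the daylight-saving period (28 April – 9 October), so Caseth Province is on standard time, UTC−12:00.
21:00 local + 12h = 09:00 UTC (rolling into the next day, 27 April 2017).

09:00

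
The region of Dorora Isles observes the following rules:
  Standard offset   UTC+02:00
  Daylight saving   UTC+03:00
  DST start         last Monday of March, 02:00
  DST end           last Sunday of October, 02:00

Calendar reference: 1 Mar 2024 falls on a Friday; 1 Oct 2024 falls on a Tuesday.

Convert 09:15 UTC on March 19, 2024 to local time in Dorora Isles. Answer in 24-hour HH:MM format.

11:15

1 March 2024 is a Friday, so Mondays fall on 4, 11, 18, 25; the last is March 25.
1 October 2024 is a Tuesday, so Sundays fall on 6, 13, 20, 27; the last is October 27.
At the standard offset (UTC+02:00), 09:15 UTC + 2h = 11:15 Dorora Isles standard time.
The standard-time date in Dorora Isles, March 19, 2024, is outside the daylight-saving period (25 March – 27 October), so Dorora Isles is on standard time, UTC+02:00.
09:15 UTC + 2h = 11:15 local.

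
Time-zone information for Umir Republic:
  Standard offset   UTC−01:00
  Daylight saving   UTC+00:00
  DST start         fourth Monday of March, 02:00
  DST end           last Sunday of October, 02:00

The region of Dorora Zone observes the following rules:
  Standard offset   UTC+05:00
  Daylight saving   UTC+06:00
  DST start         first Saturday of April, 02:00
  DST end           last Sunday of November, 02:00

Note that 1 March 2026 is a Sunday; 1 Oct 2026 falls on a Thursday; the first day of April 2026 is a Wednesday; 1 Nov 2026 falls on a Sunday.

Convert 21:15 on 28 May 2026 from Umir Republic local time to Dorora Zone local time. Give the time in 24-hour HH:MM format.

03:15

1 March 2026 is a Sunday, so the first Monday is March 2 and the fourth is March 23.
1 October 2026 is a Thursday, so Sundays fall on 4, 11, 18, 25; the last is October 25.
28 May 2026 falls between 23 March and 25 October, so daylight saving is in effect and Umir Republic is at UTC+00:00.
21:15 Umir Republic − 0h = 21:15 UTC.
1 April 2026 is a Wednesday, so the first Saturday is April 4.
1 November 2026 is a Sunday, so Sundays fall on 1, 8, 15, 22, 29; the last is November 29.
At the standard offset (UTC+05:00), 21:15 UTC + 5h = 02:15 Dorora Zone standard time (rolling into the next day, 29 May 2026).
The standard-time date in Dorora Zone, 29 May 2026, falls between 4 April and 29 November, so daylight saving is in effect and Dorora Zone is at UTC+06:00.
21:15 UTC + 6h = 03:15 Dorora Zone (rolling into the next day, 29 May 2026).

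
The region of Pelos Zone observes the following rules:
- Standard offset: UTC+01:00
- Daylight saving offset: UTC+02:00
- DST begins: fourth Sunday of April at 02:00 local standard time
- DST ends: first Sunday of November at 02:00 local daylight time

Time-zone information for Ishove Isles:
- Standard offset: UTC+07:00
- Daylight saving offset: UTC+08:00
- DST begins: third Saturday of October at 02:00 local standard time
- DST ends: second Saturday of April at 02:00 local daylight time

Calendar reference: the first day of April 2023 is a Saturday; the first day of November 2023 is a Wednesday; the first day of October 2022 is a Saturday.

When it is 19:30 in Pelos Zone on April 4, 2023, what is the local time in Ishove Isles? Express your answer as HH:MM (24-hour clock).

02:30

1 April 2023 is a Saturday, so the first Sunday is April 2 and the fourth is April 23.
1 November 2023 is a Wednesday, so the first Sunday is November 5.
Daylight saving runs 23 April – 5 November; April 4, 2023 is outside that window, so Pelos Zone is on standard time at UTC+01:00.
19:30 Pelos Zone − 1h = 18:30 UTC.
1 October 2022 is a Saturday, so the first Saturday is October 1 and the third is October 15.
1 April 2023 is a Saturday, so the first Saturday is April 1 and the second is April 8.
At the standard offset (UTC+07:00), 18:30 UTC + 7h = 01:30 Ishove Isles standard time (rolling into the next day, 5 April 2023).
The standard-time date in Ishove Isles, April 5, 2023, lies within the daylight-saving period (15 October 2022 – 8 April 2023), so Ishove Isles is on daylight time, UTC+08:00.
18:30 UTC + 8h = 02:30 Ishove Isles (rolling into the next day, 5 April 2023).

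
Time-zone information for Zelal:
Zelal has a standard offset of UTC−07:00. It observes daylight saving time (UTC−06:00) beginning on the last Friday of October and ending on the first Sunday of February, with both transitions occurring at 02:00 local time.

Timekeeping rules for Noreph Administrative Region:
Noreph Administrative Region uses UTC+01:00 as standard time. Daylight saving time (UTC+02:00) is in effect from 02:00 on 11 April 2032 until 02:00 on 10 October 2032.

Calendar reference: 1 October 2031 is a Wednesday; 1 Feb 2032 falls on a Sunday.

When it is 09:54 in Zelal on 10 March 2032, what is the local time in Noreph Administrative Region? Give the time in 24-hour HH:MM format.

1 October 2031 is a Wednesday, so Fridays fall on 3, 10, 17, 24, 31; the last is October 31.
1 February 2032 is a Sunday, so the first Sunday is February 1.
10 March 2032 does not fall between 31 October 2031 and 1 February 2032, so daylight saving is not in effect and Zelal is at UTC−07:00.
09:54 Zelal + 7h = 16:54 UTC.
At the standard offset (UTC+01:00), 16:54 UTC + 1h = 17:54 Noreph Administrative Region standard time.
The standard-time date in Noreph Administrative Region, 10 March 2032, is outside the daylight-saving period (11 April – 10 October), so Noreph Administrative Region is on standard time, UTC+01:00.
16:54 UTC + 1h = 17:54 Noreph Administrative Region.

17:54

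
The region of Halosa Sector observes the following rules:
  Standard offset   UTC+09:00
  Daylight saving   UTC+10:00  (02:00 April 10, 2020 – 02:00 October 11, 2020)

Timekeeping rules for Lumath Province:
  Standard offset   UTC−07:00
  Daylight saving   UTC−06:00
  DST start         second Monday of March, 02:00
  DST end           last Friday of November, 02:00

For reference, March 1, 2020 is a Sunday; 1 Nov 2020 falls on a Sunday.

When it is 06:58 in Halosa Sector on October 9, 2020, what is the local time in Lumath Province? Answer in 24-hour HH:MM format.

Daylight saving runs 10 April – 11 October; October 9, 2020 is inside that window, so Halosa Sector is at UTC+10:00.
06:58 Halosa Sector − 10h = 20:58 UTC (rolling into the previous day, 8 October 2020).
1 March 2020 is a Sunday, so the first Monday is March 2 and the second is March 9.
1 November 2020 is a Sunday, so Fridays fall on 6, 13, 20, 27; the last is November 27.
At the standard offset (UTC−07:00), 20:58 UTC − 7h = 13:58 Lumath Province standard time.
The standard-time date in Lumath Province, October 8, 2020, falls between 9 March and 27 November, so daylight saving is in effect and Lumath Province is at UTC−06:00.
20:58 UTC − 6h = 14:58 Lumath Province.

14:58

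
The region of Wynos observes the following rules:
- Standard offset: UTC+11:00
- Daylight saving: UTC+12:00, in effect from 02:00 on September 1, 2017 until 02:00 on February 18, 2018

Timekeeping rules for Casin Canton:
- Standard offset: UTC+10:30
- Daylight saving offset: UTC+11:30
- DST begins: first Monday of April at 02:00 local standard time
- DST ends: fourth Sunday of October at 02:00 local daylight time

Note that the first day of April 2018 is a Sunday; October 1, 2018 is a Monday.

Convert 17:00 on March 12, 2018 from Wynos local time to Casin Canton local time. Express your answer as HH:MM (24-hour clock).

16:30

March 12, 2018 does not fall between 1 September 2017 and 18 February 2018, so daylight saving is not in effect and Wynos is at UTC+11:00.
17:00 Wynos − 11h = 06:00 UTC.
1 April 2018 is a Sunday, so the first Monday is April 2.
1 October 2018 is a Monday, so the first Sunday is October 7 and the fourth is October 28.
At the standard offset (UTC+10:30), 06:00 UTC + 10h30m = 16:30 Casin Canton standard time.
The standard-time date in Casin Canton, March 12, 2018, is outside the daylight-saving period (2 April – 28 October), so Casin Canton is on standard time, UTC+10:30.
06:00 UTC + 10h30m = 16:30 Casin Canton.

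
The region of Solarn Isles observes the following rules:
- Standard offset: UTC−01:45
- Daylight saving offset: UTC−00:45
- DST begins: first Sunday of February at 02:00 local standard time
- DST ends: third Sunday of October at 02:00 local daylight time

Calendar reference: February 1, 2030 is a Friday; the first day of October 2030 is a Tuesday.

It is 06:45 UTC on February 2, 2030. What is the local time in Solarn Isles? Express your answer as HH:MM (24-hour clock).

05:00

1 February 2030 is a Friday, so the first Sunday is February 3.
1 October 2030 is a Tuesday, so the first Sunday is October 6 and the third is October 20.
At the standard offset (UTC−01:45), 06:45 UTC − 1h45m = 05:00 Solarn Isles standard time.
Daylight saving runs 3 February – 20 October; the standard-time date in Solarn Isles, February 2, 2030, is outside that window, so Solarn Isles is on standard time at UTC−01:45.
06:45 UTC − 1h45m = 05:00 local.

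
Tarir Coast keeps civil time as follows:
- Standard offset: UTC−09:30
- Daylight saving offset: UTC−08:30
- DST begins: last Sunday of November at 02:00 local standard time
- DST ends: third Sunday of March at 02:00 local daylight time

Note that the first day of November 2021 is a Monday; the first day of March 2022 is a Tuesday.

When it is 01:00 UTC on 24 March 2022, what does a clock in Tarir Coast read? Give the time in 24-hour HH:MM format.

15:30

1 November 2021 is a Monday, so Sundays fall on 7, 14, 21, 28; the last is November 28.
1 March 2022 is a Tuesday, so the first Sunday is March 6 and the third is March 20.
At the standard offset (UTC−09:30), 01:00 UTC − 9h30m = 15:30 Tarir Coast standard time (rolling into the previous day, 23 March 2022).
The standard-time date in Tarir Coast, 23 March 2022, is outside the daylight-saving period (28 November 2021 – 20 March 2022), so Tarir Coast is on standard time, UTC−09:30.
01:00 UTC − 9h30m = 15:30 local (rolling into the previous day, 23 March 2022).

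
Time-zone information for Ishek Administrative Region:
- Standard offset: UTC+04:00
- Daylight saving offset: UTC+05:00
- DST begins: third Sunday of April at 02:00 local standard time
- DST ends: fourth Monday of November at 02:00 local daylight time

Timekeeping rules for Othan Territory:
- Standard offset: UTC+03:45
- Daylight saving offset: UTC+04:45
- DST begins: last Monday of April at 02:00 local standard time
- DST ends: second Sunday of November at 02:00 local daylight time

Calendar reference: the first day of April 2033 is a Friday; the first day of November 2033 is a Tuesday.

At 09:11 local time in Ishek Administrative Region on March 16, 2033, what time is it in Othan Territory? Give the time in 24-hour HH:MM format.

1 April 2033 is a Friday, so the first Sunday is April 3 and the third is April 17.
1 November 2033 is a Tuesday, so the first Monday is November 7 and the fourth is November 28.
Daylight saving runs 17 April – 28 November; March 16, 2033 is outside that window, so Ishek Administrative Region is on standard time at UTC+04:00.
09:11 Ishek Administrative Region − 4h = 05:11 UTC.
1 April 2033 is a Friday, so Mondays fall on 4, 11, 18, 25; the last is April 25.
1 November 2033 is a Tuesday, so the first Sunday is November 6 and the second is November 13.
At the standard offset (UTC+03:45), 05:11 UTC + 3h45m = 08:56 Othan Territory standard time.
The standard-time date in Othan Territory, March 16, 2033, does not fall between 25 April and 13 November, so daylight saving is not in effect and Othan Territory is at UTC+03:45.
05:11 UTC + 3h45m = 08:56 Othan Territory.

08:56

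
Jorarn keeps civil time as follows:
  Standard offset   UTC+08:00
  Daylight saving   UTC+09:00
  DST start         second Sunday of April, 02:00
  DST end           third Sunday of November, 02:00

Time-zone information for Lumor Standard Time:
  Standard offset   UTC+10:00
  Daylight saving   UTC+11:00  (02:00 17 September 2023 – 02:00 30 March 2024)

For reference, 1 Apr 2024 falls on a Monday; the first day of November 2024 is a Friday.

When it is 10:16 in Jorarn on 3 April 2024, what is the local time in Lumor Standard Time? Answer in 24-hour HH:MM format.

12:16

1 April 2024 is a Monday, so the first Sunday is April 7 and the second is April 14.
1 November 2024 is a Friday, so the first Sunday is November 3 and the third is November 17.
3 April 2024 is outside the daylight-saving period (14 April – 17 November), so Jorarn is on standard time, UTC+08:00.
10:16 Jorarn − 8h = 02:16 UTC.
At the standard offset (UTC+10:00), 02:16 UTC + 10h = 12:16 Lumor Standard Time standard time.
Daylight saving runs 17 September 2023 – 30 March 2024; the standard-time date in Lumor Standard Time, 3 April 2024, is outside that window, so Lumor Standard Time is on standard time at UTC+10:00.
02:16 UTC + 10h = 12:16 Lumor Standard Time.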